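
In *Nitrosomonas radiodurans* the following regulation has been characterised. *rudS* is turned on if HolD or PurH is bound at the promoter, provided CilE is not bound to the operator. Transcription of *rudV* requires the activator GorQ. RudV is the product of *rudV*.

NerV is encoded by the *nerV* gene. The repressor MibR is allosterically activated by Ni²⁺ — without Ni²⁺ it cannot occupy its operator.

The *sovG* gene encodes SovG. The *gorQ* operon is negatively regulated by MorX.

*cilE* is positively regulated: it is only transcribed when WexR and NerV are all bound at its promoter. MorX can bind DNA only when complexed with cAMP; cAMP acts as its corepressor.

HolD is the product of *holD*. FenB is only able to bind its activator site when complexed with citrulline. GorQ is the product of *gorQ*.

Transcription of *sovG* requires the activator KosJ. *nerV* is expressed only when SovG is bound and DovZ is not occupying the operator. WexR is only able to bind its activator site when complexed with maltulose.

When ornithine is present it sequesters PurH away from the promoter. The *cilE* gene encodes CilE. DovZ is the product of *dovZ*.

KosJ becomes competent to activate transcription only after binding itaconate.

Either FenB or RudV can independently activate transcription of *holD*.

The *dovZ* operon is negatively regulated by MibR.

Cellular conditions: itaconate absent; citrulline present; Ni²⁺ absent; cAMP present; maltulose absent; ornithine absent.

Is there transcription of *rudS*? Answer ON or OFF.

Maltulose is absent, so WexR is inactive.
Ni²⁺ is absent, so MibR is inactive.
With no repressor bound, *dovZ* is transcribed.
So DovZ is produced and active.
Itaconate is absent, so KosJ is inactive.
Required activator KosJ is absent, so *sovG* is not transcribed.
So SovG is not produced.
With repressor DovZ bound, *nerV* is not transcribed.
So NerV is not produced.
Required activator WexR is absent, so *cilE* is not transcribed.
So CilE is not produced.
Citrulline is present, so FenB is active.
cAMP is present, so MorX is active.
With repressor MorX bound, *gorQ* is not transcribed.
So GorQ is not produced.
Required activator GorQ is absent, so *rudV* is not transcribed.
So RudV is not produced.
Activator FenB is present, so *holD* is transcribed.
So HolD is produced and active.
Ornithine is absent, so PurH is active.
Activator HolD is present, so *rudS* is transcribed.

ON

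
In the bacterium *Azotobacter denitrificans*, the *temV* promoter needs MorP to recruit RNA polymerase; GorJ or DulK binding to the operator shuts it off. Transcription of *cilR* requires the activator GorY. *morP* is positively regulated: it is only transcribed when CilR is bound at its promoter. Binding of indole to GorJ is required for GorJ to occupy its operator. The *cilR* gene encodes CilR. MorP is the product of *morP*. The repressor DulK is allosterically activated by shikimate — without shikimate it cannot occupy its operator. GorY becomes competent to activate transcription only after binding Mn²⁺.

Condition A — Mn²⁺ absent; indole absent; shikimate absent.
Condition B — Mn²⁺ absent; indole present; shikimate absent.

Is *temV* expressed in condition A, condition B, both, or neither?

Condition A:
Mn²⁺ is absent, so GorY is inactive.
Required activator GorY is absent, so *cilR* is not transcribed.
So CilR is not produced.
Required activator CilR is absent, so *morP* is not transcribed.
So MorP is not produced.
Indole is absent, so GorJ is inactive.
Shikimate is absent, so DulK is inactive.
Required activator MorP is absent, so *temV* is not transcribed.
→ *temV* is OFF in A.
Condition B:
Mn²⁺ is absent, so GorY is inactive.
Required activator GorY is absent, so *cilR* is not transcribed.
So CilR is not produced.
Required activator CilR is absent, so *morP* is not transcribed.
So MorP is not produced.
Indole is present, so GorJ is active.
Shikimate is absent, so DulK is inactive.
With repressor GorJ bound, *temV* is not transcribed.
→ *temV* is OFF in B.

neither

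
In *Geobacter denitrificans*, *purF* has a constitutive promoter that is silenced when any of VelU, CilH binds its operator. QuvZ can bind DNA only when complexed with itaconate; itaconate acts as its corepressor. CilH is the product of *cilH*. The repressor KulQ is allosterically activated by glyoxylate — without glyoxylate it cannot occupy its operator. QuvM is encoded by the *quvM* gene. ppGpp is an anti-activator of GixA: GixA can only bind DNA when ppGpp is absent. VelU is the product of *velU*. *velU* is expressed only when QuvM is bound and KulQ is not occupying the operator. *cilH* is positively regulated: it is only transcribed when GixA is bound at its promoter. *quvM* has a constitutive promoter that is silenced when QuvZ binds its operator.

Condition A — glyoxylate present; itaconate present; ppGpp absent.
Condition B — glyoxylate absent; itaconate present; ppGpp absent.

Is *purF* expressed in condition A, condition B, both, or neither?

Condition A:
Glyoxylate is present, so KulQ is active.
Itaconate is present, so QuvZ is active.
With repressor QuvZ bound, *quvM* is not transcribed.
So QuvM is not produced.
With repressor KulQ bound, *velU* is not transcribed.
So VelU is not produced.
ppGpp is absent, so GixA is active.
No repressor is bound and GixA is active, so *cilH* is transcribed.
So CilH is produced and active.
With repressor CilH bound, *purF* is not transcribed.
→ *purF* is OFF in A.
Condition B:
Glyoxylate is absent, so KulQ is inactive.
Itaconate is present, so QuvZ is active.
With repressor QuvZ bound, *quvM* is not transcribed.
So QuvM is not produced.
Required activator QuvM is absent, so *velU* is not transcribed.
So VelU is not produced.
ppGpp is absent, so GixA is active.
No repressor is bound and GixA is active, so *cilH* is transcribed.
So CilH is produced and active.
With repressor CilH bound, *purF* is not transcribed.
→ *purF* is OFF in B.

neither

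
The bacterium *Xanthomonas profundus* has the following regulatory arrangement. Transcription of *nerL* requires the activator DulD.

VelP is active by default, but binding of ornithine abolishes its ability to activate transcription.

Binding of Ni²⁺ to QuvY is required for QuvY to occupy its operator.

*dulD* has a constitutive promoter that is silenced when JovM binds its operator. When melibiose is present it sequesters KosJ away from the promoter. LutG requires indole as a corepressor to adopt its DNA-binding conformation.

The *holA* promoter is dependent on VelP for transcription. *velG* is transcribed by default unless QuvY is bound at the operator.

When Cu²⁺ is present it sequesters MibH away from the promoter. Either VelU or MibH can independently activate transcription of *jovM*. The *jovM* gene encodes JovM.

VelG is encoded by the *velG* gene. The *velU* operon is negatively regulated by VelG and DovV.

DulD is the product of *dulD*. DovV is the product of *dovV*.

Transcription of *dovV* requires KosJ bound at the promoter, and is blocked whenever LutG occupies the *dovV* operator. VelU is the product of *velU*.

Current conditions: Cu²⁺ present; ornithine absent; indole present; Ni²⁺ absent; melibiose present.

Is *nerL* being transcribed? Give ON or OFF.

ON

Ni²⁺ is absent, so QuvY is inactive.
With no repressor bound, *velG* is transcribed.
So VelG is produced and active.
Melibiose is present, so KosJ is inactive.
Indole is present, so LutG is active.
With repressor LutG bound, *dovV* is not transcribed.
So DovV is not produced.
With repressor VelG bound, *velU* is not transcribed.
So VelU is not produced.
Cu²⁺ is present, so MibH is inactive.
No activator is available at the *jovM* promoter, so *jovM* is not transcribed.
So JovM is not produced.
With no repressor bound, *dulD* is transcribed.
So DulD is produced and active.
No repressor is bound and DulD is active, so *nerL* is transcribed.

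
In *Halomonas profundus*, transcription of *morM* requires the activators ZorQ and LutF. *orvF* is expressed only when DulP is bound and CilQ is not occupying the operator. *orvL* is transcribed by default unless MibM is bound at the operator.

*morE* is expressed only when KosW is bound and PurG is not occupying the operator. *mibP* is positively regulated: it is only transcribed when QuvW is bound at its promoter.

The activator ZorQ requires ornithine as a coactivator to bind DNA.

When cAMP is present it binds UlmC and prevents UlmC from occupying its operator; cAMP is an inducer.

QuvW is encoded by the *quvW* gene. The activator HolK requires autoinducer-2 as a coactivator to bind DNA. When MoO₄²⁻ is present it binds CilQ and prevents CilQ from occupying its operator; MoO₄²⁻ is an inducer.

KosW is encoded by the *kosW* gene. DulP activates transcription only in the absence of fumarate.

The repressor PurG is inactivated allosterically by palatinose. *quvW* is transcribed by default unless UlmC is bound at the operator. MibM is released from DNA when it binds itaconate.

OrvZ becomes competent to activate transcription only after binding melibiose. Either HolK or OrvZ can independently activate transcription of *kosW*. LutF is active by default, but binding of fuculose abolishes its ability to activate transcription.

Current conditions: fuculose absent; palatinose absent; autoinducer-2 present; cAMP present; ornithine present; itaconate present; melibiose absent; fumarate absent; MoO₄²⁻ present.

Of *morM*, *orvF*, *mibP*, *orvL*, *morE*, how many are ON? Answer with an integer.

4

Ornithine is present, so ZorQ is active.
Fuculose is absent, so LutF is active.
No repressor is bound and ZorQ and LutF are active, so *morM* is transcribed.
→ *morM* is ON.
Fumarate is absent, so DulP is active.
MoO₄²⁻ is present, so CilQ is inactive.
No repressor is bound and DulP is active, so *orvF* is transcribed.
→ *orvF* is ON.
cAMP is present, so UlmC is inactive.
With no repressor bound, *quvW* is transcribed.
So QuvW is produced and active.
No repressor is bound and QuvW is active, so *mibP* is transcribed.
→ *mibP* is ON.
Itaconate is present, so MibM is inactive.
With no repressor bound, *orvL* is transcribed.
→ *orvL* is ON.
Autoinducer-2 is present, so HolK is active.
Melibiose is absent, so OrvZ is inactive.
Activator HolK is present, so *kosW* is transcribed.
So KosW is produced and active.
Palatinose is absent, so PurG is active.
With repressor PurG bound, *morE* is not transcribed.
→ *morE* is OFF.
4 of the 5 genes are transcribed.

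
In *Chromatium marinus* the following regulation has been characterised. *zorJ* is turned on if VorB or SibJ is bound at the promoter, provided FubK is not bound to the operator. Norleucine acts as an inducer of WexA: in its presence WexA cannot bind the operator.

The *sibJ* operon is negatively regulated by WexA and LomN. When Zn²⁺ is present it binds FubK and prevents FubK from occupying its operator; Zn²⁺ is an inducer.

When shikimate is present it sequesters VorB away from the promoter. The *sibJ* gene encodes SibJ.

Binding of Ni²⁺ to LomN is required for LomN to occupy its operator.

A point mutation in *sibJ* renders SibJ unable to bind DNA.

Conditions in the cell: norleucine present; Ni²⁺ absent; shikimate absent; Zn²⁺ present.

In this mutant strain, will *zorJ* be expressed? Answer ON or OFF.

ON

Zn²⁺ is present, so FubK is inactive.
Shikimate is absent, so VorB is active.
SibJ is non-functional in this strain, so it has no effect.
Activator VorB is present, so *zorJ* is transcribed.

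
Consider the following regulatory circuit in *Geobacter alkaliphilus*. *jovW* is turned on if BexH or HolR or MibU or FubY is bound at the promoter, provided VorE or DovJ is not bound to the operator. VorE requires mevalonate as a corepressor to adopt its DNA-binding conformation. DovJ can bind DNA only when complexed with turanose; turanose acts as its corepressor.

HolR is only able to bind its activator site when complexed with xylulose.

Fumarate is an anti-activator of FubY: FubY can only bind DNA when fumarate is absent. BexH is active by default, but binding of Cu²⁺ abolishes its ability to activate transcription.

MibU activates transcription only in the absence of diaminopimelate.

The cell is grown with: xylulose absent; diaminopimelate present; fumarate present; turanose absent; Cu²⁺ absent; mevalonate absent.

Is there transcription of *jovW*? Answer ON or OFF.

ON

Mevalonate is absent, so VorE is inactive.
Cu²⁺ is absent, so BexH is active.
Xylulose is absent, so HolR is inactive.
Turanose is absent, so DovJ is inactive.
Diaminopimelate is present, so MibU is inactive.
Fumarate is present, so FubY is inactive.
Activator BexH is present, so *jovW* is transcribed.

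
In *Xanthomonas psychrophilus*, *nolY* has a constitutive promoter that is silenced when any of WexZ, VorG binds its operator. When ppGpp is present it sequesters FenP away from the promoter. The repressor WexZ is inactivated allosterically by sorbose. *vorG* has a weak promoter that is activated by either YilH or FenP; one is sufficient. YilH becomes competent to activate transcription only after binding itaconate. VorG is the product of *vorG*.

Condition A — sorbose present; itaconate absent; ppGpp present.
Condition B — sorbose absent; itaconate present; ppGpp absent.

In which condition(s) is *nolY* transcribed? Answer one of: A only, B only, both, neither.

Condition A:
Sorbose is present, so WexZ is inactive.
Itaconate is absent, so YilH is inactive.
ppGpp is present, so FenP is inactive.
No activator is available at the *vorG* promoter, so *vorG* is not transcribed.
So VorG is not produced.
With no repressor bound, *nolY* is transcribed.
→ *nolY* is ON in A.
Condition B:
Sorbose is absent, so WexZ is active.
Itaconate is present, so YilH is active.
ppGpp is absent, so FenP is active.
Activator YilH is present, so *vorG* is transcribed.
So VorG is produced and active.
With repressor WexZ bound, *nolY* is not transcribed.
→ *nolY* is OFF in B.

A only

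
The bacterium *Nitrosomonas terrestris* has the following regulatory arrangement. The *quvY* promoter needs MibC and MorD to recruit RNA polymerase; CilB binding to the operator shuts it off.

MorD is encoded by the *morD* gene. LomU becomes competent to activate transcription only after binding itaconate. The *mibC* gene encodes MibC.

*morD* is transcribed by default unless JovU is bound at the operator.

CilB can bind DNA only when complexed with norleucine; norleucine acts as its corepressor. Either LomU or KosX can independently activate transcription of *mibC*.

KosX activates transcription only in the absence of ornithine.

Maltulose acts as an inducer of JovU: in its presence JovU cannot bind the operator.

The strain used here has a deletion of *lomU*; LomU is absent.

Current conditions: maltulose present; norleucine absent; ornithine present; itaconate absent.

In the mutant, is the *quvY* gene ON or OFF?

Norleucine is absent, so CilB is inactive.
LomU is non-functional in this strain, so it has no effect.
Ornithine is present, so KosX is inactive.
No activator is available at the *mibC* promoter, so *mibC* is not transcribed.
So MibC is not produced.
Maltulose is present, so JovU is inactive.
With no repressor bound, *morD* is transcribed.
So MorD is produced and active.
Required activator MibC is absent, so *quvY* is not transcribed.

OFF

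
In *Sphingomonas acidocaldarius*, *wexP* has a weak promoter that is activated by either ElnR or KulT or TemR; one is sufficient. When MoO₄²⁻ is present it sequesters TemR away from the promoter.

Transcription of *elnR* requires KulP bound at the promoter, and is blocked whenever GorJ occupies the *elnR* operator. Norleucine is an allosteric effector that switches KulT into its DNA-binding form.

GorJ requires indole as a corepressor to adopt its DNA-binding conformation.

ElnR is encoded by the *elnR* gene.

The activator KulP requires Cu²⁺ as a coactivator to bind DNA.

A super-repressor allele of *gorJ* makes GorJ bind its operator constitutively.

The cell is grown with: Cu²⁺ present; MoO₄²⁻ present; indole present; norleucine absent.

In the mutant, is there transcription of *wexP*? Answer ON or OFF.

OFF

GorJ is constitutively active in this strain.
Cu²⁺ is present, so KulP is active.
With repressor GorJ bound, *elnR* is not transcribed.
So ElnR is not produced.
Norleucine is absent, so KulT is inactive.
MoO₄²⁻ is present, so TemR is inactive.
No activator is available at the *wexP* promoter, so *wexP* is not transcribed.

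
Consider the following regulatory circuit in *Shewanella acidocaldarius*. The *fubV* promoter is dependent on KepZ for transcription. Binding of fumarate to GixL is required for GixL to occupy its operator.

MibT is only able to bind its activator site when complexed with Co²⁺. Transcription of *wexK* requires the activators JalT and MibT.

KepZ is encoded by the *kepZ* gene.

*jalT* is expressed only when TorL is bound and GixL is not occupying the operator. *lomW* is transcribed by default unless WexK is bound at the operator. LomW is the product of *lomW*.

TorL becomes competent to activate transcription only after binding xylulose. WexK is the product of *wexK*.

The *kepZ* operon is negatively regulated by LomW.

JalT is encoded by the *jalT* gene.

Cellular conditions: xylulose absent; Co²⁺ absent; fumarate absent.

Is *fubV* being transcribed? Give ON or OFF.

OFF

Fumarate is absent, so GixL is inactive.
Xylulose is absent, so TorL is inactive.
Required activator TorL is absent, so *jalT* is not transcribed.
So JalT is not produced.
Co²⁺ is absent, so MibT is inactive.
Required activator JalT is absent, so *wexK* is not transcribed.
So WexK is not produced.
With no repressor bound, *lomW* is transcribed.
So LomW is produced and active.
With repressor LomW bound, *kepZ* is not transcribed.
So KepZ is not produced.
Required activator KepZ is absent, so *fubV* is not transcribed.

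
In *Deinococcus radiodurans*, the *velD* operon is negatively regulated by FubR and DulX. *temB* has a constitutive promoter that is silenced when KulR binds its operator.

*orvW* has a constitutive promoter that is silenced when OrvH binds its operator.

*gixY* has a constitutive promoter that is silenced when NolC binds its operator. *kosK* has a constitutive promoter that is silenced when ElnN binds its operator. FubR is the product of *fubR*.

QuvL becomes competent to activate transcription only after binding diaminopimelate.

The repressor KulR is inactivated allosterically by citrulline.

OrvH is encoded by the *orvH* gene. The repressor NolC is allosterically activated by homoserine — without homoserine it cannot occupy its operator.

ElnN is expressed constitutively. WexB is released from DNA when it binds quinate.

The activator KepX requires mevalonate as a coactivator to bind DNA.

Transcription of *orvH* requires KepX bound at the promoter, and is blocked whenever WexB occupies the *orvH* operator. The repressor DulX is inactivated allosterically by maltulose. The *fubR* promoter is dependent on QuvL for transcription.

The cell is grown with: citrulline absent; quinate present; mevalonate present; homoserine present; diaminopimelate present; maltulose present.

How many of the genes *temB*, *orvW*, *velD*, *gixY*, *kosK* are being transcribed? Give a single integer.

0

Citrulline is absent, so KulR is active.
With repressor KulR bound, *temB* is not transcribed.
→ *temB* is OFF.
Quinate is present, so WexB is inactive.
Mevalonate is present, so KepX is active.
No repressor is bound and KepX is active, so *orvH* is transcribed.
So OrvH is produced and active.
With repressor OrvH bound, *orvW* is not transcribed.
→ *orvW* is OFF.
Diaminopimelate is present, so QuvL is active.
No repressor is bound and QuvL is active, so *fubR* is transcribed.
So FubR is produced and active.
Maltulose is present, so DulX is inactive.
With repressor FubR bound, *velD* is not transcribed.
→ *velD* is OFF.
Homoserine is present, so NolC is active.
With repressor NolC bound, *gixY* is not transcribed.
→ *gixY* is OFF.
ElnN is produced constitutively and is active.
With repressor ElnN bound, *kosK* is not transcribed.
→ *kosK* is OFF.
0 of the 5 genes are transcribed.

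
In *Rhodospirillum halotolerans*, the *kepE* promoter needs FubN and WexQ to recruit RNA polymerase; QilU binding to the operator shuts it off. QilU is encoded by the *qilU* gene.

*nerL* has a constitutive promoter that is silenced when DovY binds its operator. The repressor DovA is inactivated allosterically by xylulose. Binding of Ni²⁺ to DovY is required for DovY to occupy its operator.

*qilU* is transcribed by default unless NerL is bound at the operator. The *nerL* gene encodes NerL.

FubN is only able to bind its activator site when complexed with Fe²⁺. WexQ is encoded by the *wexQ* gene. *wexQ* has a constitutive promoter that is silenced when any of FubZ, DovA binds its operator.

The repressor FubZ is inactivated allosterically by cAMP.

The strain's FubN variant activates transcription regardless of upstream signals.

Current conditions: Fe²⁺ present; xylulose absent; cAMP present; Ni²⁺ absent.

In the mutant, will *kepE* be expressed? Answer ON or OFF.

OFF

FubN is constitutively active in this strain.
Ni²⁺ is absent, so DovY is inactive.
With no repressor bound, *nerL* is transcribed.
So NerL is produced and active.
With repressor NerL bound, *qilU* is not transcribed.
So QilU is not produced.
cAMP is present, so FubZ is inactive.
Xylulose is absent, so DovA is active.
With repressor DovA bound, *wexQ* is not transcribed.
So WexQ is not produced.
Required activator WexQ is absent, so *kepE* is not transcribed.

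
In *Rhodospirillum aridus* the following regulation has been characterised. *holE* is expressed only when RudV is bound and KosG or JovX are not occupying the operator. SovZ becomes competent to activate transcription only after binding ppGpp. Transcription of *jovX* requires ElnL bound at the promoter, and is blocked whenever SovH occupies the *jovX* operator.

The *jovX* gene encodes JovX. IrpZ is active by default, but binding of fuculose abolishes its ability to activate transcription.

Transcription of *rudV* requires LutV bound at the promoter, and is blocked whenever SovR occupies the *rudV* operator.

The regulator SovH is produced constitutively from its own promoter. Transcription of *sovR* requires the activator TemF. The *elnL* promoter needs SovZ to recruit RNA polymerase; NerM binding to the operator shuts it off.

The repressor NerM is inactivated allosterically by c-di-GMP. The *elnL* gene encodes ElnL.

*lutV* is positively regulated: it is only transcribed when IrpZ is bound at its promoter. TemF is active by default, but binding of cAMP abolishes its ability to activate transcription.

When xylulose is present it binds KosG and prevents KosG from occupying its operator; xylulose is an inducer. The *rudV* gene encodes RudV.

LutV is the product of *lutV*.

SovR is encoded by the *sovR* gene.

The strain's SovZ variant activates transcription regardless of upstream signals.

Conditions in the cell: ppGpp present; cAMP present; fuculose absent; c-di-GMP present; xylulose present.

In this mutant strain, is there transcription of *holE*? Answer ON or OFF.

Xylulose is present, so KosG is inactive.
SovZ is constitutively active in this strain.
c-di-GMP is present, so NerM is inactive.
No repressor is bound and SovZ is active, so *elnL* is transcribed.
So ElnL is produced and active.
SovH is produced constitutively and is active.
With repressor SovH bound, *jovX* is not transcribed.
So JovX is not produced.
Fuculose is absent, so IrpZ is active.
No repressor is bound and IrpZ is active, so *lutV* is transcribed.
So LutV is produced and active.
cAMP is present, so TemF is inactive.
Required activator TemF is absent, so *sovR* is not transcribed.
So SovR is not produced.
No repressor is bound and LutV is active, so *rudV* is transcribed.
So RudV is produced and active.
No repressor is bound and RudV is active, so *holE* is transcribed.

ON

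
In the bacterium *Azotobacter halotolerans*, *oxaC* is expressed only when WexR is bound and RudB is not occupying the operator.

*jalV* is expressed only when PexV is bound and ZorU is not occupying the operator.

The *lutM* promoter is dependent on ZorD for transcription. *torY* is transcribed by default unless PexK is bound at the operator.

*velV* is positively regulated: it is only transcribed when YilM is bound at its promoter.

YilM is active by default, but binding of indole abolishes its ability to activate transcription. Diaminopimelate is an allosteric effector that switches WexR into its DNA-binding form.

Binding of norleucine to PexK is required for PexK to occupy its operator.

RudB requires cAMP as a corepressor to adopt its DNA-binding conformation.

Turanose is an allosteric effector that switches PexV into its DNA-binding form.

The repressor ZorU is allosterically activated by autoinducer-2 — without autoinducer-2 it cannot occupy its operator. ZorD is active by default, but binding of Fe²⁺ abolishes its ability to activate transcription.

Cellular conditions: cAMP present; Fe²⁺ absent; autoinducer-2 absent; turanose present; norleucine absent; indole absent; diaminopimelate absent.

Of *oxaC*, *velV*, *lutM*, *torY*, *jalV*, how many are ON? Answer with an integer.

cAMP is present, so RudB is active.
Diaminopimelate is absent, so WexR is inactive.
With repressor RudB bound, *oxaC* is not transcribed.
→ *oxaC* is OFF.
Indole is absent, so YilM is active.
No repressor is bound and YilM is active, so *velV* is transcribed.
→ *velV* is ON.
Fe²⁺ is absent, so ZorD is active.
No repressor is bound and ZorD is active, so *lutM* is transcribed.
→ *lutM* is ON.
Norleucine is absent, so PexK is inactive.
With no repressor bound, *torY* is transcribed.
→ *torY* is ON.
Turanose is present, so PexV is active.
Autoinducer-2 is absent, so ZorU is inactive.
No repressor is bound and PexV is active, so *jalV* is transcribed.
→ *jalV* is ON.
4 of the 5 genes are transcribed.

4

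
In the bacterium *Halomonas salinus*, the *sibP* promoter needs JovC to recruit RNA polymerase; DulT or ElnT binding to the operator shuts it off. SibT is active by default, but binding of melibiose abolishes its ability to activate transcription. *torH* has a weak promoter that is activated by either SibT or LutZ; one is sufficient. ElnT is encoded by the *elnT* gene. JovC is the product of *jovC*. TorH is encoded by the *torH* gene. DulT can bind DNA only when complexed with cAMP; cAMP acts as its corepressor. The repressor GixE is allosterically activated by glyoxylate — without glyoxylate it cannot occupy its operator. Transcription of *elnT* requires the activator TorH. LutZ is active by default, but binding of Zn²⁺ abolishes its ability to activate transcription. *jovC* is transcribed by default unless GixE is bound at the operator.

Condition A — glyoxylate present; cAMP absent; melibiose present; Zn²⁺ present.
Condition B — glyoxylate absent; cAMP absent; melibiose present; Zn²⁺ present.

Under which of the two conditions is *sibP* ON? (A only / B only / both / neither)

Condition A:
Glyoxylate is present, so GixE is active.
With repressor GixE bound, *jovC* is not transcribed.
So JovC is not produced.
cAMP is absent, so DulT is inactive.
Melibiose is present, so SibT is inactive.
Zn²⁺ is present, so LutZ is inactive.
No activator is available at the *torH* promoter, so *torH* is not transcribed.
So TorH is not produced.
Required activator TorH is absent, so *elnT* is not transcribed.
So ElnT is not produced.
Required activator JovC is absent, so *sibP* is not transcribed.
→ *sibP* is OFF in A.
Condition B:
Glyoxylate is absent, so GixE is inactive.
With no repressor bound, *jovC* is transcribed.
So JovC is produced and active.
cAMP is absent, so DulT is inactive.
Melibiose is present, so SibT is inactive.
Zn²⁺ is present, so LutZ is inactive.
No activator is available at the *torH* promoter, so *torH* is not transcribed.
So TorH is not produced.
Required activator TorH is absent, so *elnT* is not transcribed.
So ElnT is not produced.
No repressor is bound and JovC is active, so *sibP* is transcribed.
→ *sibP* is ON in B.

B only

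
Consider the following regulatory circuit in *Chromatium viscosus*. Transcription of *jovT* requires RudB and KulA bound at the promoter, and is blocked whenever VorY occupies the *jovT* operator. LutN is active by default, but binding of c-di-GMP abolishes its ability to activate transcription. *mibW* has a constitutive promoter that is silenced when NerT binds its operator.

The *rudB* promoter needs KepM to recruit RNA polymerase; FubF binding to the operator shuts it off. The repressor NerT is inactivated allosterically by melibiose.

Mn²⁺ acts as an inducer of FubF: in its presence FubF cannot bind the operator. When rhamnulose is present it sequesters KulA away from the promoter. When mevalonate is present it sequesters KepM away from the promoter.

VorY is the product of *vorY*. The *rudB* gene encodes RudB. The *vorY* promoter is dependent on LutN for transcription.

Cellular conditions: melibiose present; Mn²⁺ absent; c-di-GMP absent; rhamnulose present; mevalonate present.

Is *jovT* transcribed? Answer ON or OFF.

OFF

Mevalonate is present, so KepM is inactive.
Mn²⁺ is absent, so FubF is active.
With repressor FubF bound, *rudB* is not transcribed.
So RudB is not produced.
Rhamnulose is present, so KulA is inactive.
c-di-GMP is absent, so LutN is active.
No repressor is bound and LutN is active, so *vorY* is transcribed.
So VorY is produced and active.
With repressor VorY bound, *jovT* is not transcribed.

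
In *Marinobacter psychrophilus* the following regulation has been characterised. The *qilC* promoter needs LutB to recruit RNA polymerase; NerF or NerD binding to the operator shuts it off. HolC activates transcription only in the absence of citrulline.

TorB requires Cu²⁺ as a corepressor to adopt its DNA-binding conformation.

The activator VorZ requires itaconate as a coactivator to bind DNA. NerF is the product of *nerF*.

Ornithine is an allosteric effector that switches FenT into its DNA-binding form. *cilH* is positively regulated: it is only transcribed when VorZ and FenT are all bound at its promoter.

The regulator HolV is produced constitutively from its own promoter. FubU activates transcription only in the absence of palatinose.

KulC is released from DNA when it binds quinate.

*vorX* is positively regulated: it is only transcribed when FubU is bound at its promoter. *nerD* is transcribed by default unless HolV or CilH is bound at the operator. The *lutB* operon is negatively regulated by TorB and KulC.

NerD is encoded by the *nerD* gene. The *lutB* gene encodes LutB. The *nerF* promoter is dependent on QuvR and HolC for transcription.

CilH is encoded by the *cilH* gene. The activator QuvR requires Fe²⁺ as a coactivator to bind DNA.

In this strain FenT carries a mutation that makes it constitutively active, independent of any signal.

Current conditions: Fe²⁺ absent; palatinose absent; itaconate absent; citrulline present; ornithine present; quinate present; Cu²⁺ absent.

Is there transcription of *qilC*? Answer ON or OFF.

ON

Fe²⁺ is absent, so QuvR is inactive.
Citrulline is present, so HolC is inactive.
Required activator QuvR is absent, so *nerF* is not transcribed.
So NerF is not produced.
Cu²⁺ is absent, so TorB is inactive.
Quinate is present, so KulC is inactive.
With no repressor bound, *lutB* is transcribed.
So LutB is produced and active.
HolV is produced constitutively and is active.
Itaconate is absent, so VorZ is inactive.
FenT is constitutively active in this strain.
Required activator VorZ is absent, so *cilH* is not transcribed.
So CilH is not produced.
With repressor HolV bound, *nerD* is not transcribed.
So NerD is not produced.
No repressor is bound and LutB is active, so *qilC* is transcribed.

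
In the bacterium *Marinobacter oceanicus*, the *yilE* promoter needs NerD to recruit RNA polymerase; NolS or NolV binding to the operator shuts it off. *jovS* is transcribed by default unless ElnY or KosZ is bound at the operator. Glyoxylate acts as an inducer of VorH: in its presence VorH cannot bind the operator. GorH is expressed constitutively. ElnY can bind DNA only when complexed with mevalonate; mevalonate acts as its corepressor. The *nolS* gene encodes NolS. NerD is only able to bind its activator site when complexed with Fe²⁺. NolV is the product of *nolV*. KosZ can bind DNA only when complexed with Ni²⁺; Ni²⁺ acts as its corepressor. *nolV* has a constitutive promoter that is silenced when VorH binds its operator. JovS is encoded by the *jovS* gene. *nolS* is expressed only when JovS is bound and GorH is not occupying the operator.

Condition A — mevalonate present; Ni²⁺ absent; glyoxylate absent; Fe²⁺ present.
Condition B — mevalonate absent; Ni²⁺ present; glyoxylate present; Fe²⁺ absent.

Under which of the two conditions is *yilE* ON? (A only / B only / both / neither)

Condition A:
GorH is produced constitutively and is active.
Mevalonate is present, so ElnY is active.
Ni²⁺ is absent, so KosZ is inactive.
With repressor ElnY bound, *jovS* is not transcribed.
So JovS is not produced.
With repressor GorH bound, *nolS* is not transcribed.
So NolS is not produced.
Glyoxylate is absent, so VorH is active.
With repressor VorH bound, *nolV* is not transcribed.
So NolV is not produced.
Fe²⁺ is present, so NerD is active.
No repressor is bound and NerD is active, so *yilE* is transcribed.
→ *yilE* is ON in A.
Condition B:
GorH is produced constitutively and is active.
Mevalonate is absent, so ElnY is inactive.
Ni²⁺ is present, so KosZ is active.
With repressor KosZ bound, *jovS* is not transcribed.
So JovS is not produced.
With repressor GorH bound, *nolS* is not transcribed.
So NolS is not produced.
Glyoxylate is present, so VorH is inactive.
With no repressor bound, *nolV* is transcribed.
So NolV is produced and active.
Fe²⁺ is absent, so NerD is inactive.
With repressor NolV bound, *yilE* is not transcribed.
→ *yilE* is OFF in B.

A only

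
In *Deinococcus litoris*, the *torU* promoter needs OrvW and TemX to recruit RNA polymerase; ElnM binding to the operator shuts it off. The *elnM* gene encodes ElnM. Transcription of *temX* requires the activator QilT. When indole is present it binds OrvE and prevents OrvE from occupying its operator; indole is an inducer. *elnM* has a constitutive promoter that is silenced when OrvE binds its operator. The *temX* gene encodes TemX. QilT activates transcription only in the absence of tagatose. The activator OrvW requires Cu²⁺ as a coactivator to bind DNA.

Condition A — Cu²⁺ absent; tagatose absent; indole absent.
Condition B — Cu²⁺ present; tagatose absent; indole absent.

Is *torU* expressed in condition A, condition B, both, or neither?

Condition A:
Cu²⁺ is absent, so OrvW is inactive.
Tagatose is absent, so QilT is active.
No repressor is bound and QilT is active, so *temX* is transcribed.
So TemX is produced and active.
Indole is absent, so OrvE is active.
With repressor OrvE bound, *elnM* is not transcribed.
So ElnM is not produced.
Required activator OrvW is absent, so *torU* is not transcribed.
→ *torU* is OFF in A.
Condition B:
Cu²⁺ is present, so OrvW is active.
Tagatose is absent, so QilT is active.
No repressor is bound and QilT is active, so *temX* is transcribed.
So TemX is produced and active.
Indole is absent, so OrvE is active.
With repressor OrvE bound, *elnM* is not transcribed.
So ElnM is not produced.
No repressor is bound and OrvW and TemX are active, so *torU* is transcribed.
→ *torU* is ON in B.

B only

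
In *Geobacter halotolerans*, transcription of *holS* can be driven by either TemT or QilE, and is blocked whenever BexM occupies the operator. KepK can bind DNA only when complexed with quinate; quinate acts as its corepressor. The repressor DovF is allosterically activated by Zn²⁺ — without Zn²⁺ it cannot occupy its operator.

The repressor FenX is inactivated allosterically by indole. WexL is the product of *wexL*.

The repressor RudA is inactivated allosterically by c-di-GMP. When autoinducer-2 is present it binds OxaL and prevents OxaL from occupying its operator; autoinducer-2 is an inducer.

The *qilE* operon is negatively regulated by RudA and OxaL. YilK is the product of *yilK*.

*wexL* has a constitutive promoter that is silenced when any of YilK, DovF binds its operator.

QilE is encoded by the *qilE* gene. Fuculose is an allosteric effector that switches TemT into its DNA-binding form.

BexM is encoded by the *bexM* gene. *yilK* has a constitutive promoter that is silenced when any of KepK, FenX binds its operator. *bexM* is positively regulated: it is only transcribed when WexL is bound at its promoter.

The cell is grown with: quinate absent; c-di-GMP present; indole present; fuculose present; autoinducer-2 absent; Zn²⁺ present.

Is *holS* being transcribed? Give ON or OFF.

ON

Quinate is absent, so KepK is inactive.
Indole is present, so FenX is inactive.
With no repressor bound, *yilK* is transcribed.
So YilK is produced and active.
Zn²⁺ is present, so DovF is active.
With repressor YilK bound, *wexL* is not transcribed.
So WexL is not produced.
Required activator WexL is absent, so *bexM* is not transcribed.
So BexM is not produced.
Fuculose is present, so TemT is active.
c-di-GMP is present, so RudA is inactive.
Autoinducer-2 is absent, so OxaL is active.
With repressor OxaL bound, *qilE* is not transcribed.
So QilE is not produced.
Activator TemT is present, so *holS* is transcribed.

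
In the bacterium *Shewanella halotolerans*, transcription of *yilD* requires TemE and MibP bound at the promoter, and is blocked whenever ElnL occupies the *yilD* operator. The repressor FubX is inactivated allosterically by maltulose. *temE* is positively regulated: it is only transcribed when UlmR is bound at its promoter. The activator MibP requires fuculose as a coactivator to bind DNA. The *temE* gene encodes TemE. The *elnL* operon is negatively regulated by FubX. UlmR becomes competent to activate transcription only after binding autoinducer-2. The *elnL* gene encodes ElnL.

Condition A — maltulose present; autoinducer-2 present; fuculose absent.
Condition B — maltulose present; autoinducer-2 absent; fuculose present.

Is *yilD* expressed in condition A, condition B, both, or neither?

Condition A:
Maltulose is present, so FubX is inactive.
With no repressor bound, *elnL* is transcribed.
So ElnL is produced and active.
Autoinducer-2 is present, so UlmR is active.
No repressor is bound and UlmR is active, so *temE* is transcribed.
So TemE is produced and active.
Fuculose is absent, so MibP is inactive.
With repressor ElnL bound, *yilD* is not transcribed.
→ *yilD* is OFF in A.
Condition B:
Maltulose is present, so FubX is inactive.
With no repressor bound, *elnL* is transcribed.
So ElnL is produced and active.
Autoinducer-2 is absent, so UlmR is inactive.
Required activator UlmR is absent, so *temE* is not transcribed.
So TemE is not produced.
Fuculose is present, so MibP is active.
With repressor ElnL bound, *yilD* is not transcribed.
→ *yilD* is OFF in B.

neither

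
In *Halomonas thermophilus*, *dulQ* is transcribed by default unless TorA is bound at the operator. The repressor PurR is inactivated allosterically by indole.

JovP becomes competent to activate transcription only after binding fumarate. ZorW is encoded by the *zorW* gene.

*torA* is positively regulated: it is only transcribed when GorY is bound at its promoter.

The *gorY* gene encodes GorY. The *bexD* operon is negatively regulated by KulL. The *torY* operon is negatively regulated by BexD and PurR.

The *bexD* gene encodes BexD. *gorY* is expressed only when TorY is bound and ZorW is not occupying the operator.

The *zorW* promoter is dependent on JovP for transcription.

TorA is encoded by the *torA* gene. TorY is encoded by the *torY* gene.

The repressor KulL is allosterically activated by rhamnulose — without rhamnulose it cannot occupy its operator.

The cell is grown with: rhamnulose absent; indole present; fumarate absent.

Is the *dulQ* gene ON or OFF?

ON

Rhamnulose is absent, so KulL is inactive.
With no repressor bound, *bexD* is transcribed.
So BexD is produced and active.
Indole is present, so PurR is inactive.
With repressor BexD bound, *torY* is not transcribed.
So TorY is not produced.
Fumarate is absent, so JovP is inactive.
Required activator JovP is absent, so *zorW* is not transcribed.
So ZorW is not produced.
Required activator TorY is absent, so *gorY* is not transcribed.
So GorY is not produced.
Required activator GorY is absent, so *torA* is not transcribed.
So TorA is not produced.
With no repressor bound, *dulQ* is transcribed.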